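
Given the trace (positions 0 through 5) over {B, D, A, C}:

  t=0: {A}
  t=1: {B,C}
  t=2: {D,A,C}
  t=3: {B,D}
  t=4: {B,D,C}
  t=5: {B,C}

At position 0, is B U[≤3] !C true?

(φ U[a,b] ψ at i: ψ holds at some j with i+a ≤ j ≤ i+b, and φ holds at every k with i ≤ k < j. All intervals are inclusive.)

Yes

Need some j in [0,3] with !C, and B at every k in [0,j-1].
  j=0: !C holds; no prefix to check → satisfied.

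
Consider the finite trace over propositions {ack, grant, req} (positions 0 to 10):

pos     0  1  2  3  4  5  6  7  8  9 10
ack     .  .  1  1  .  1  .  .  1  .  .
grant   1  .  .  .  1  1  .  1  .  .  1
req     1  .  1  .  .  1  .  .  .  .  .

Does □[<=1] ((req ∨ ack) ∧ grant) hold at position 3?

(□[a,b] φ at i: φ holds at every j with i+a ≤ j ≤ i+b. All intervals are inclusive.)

No

Check ((req ∨ ack) ∧ grant) at every j in [3,4]:
  j=3: false
  j=4: false
Fails at j=3 → formula fails.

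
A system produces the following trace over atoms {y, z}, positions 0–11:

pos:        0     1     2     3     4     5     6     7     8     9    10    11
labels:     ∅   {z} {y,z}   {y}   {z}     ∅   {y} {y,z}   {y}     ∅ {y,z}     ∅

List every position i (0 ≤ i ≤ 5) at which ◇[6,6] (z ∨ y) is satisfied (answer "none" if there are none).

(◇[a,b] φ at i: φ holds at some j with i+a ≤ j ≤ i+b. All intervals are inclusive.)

Evaluate at each i in [0,5]:
  i=0: ✓ (witness j=6)
  i=1: ✓ (witness j=7)
  i=2: ✓ (witness j=8)
  i=3: ✗ (none in [9,9])
  i=4: ✓ (witness j=10)
  i=5: ✗ (none in [11,11])

0, 1, 2, 4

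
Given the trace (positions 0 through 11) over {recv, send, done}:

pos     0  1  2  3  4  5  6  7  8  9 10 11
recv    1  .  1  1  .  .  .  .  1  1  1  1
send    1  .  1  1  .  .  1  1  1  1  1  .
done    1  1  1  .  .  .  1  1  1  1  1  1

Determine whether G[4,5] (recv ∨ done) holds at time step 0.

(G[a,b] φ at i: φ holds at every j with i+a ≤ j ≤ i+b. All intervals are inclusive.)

Check (recv ∨ done) at every j in [4,5]:
  j=4: false
  j=5: false
Fails at j=4 → formula fails.

No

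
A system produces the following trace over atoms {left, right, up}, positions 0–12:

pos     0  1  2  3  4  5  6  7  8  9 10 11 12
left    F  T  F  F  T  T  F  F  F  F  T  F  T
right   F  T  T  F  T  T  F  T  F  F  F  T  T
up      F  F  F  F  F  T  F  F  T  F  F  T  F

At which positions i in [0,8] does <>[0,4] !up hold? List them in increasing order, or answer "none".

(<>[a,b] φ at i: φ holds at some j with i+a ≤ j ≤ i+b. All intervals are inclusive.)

Evaluate at each i in [0,8]:
  i=0: ✓ (witness j=0)
  i=1: ✓ (witness j=1)
  i=2: ✓ (witness j=2)
  i=3: ✓ (witness j=3)
  i=4: ✓ (witness j=4)
  i=5: ✓ (witness j=6)
  i=6: ✓ (witness j=6)
  i=7: ✓ (witness j=7)
  i=8: ✓ (witness j=9)

0, 1, 2, 3, 4, 5, 6, 7, 8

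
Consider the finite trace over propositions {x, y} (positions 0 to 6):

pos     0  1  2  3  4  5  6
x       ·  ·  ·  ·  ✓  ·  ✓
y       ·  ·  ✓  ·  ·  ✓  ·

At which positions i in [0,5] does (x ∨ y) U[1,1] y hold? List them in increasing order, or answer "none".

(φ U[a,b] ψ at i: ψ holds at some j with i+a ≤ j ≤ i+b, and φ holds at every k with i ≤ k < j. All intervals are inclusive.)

Evaluate at each i in [0,5]:
  i=0: ✗ (no rhs in [1,1])
  i=1: ✗ (lhs fails at k=1 before rhs at j=2)
  i=2: ✗ (no rhs in [3,3])
  i=3: ✗ (no rhs in [4,4])
  i=4: ✓ (rhs at j=5; lhs holds on [4,4])
  i=5: ✗ (no rhs in [6,6])

4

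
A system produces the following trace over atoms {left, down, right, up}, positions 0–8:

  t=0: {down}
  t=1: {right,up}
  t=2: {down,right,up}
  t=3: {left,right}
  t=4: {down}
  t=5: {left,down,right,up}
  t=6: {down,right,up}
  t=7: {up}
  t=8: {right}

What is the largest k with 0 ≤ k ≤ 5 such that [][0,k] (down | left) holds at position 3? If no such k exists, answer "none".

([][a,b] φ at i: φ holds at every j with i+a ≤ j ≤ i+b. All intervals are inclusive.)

(down | left) must hold from j=3 onward; find where it first fails.
  j=3: holds
  j=4: holds
  j=5: holds
  j=6: holds
  j=7: fails
Holds on [3,6], so largest k = 3.

3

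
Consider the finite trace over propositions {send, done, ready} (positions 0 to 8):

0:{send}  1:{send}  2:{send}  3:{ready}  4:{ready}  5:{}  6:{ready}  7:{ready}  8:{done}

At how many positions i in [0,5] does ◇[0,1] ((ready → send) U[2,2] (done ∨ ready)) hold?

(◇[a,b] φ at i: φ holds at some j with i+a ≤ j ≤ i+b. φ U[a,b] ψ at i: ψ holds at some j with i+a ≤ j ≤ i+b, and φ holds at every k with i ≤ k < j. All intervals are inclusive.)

2

Evaluate at each i in [0,5]:
  i=0: ✓ (witness j=1)
  i=1: ✓ (witness j=1)
  i=2: ✗ (none in [2,3])
  i=3: ✗ (none in [3,4])
  i=4: ✗ (none in [4,5])
  i=5: ✗ (none in [5,6])
Positions where it holds: {0, 1} → 2.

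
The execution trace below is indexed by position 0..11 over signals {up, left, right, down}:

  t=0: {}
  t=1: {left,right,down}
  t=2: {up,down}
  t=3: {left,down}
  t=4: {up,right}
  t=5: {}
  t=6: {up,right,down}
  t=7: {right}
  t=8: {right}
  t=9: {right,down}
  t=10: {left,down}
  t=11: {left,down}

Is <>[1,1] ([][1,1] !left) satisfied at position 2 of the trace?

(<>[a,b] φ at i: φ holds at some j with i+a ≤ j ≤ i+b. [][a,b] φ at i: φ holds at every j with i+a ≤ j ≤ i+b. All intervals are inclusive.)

Holds

Check [][1,1] !left at each j in [3,3]:
  j=3: holds on [4,4]
Found at j=3 → formula holds.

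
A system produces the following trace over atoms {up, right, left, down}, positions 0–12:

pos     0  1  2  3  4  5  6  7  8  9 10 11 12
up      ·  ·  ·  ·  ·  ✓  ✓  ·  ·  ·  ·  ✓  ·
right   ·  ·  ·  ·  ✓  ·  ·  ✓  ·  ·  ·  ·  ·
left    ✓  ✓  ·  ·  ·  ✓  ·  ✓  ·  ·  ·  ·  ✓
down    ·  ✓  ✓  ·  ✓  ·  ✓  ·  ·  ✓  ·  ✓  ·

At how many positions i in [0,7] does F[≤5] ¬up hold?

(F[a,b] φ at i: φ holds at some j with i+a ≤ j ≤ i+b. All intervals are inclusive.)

8

Evaluate at each i in [0,7]:
  i=0: ✓ (witness j=0)
  i=1: ✓ (witness j=1)
  i=2: ✓ (witness j=2)
  i=3: ✓ (witness j=3)
  i=4: ✓ (witness j=4)
  i=5: ✓ (witness j=7)
  i=6: ✓ (witness j=7)
  i=7: ✓ (witness j=7)
Positions where it holds: {0, 1, 2, 3, 4, 5, 6, 7} → 8.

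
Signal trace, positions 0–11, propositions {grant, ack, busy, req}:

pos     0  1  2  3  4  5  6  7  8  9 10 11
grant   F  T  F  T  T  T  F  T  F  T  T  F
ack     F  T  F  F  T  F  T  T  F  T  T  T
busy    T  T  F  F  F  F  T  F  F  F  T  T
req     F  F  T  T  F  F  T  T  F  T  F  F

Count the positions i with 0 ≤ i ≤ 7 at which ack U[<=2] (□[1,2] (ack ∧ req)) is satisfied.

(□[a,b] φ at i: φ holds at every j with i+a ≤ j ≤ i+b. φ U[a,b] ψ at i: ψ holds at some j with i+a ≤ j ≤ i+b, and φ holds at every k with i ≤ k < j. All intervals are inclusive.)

Evaluate at each i in [0,7]:
  i=0: ✗ (no rhs in [0,2])
  i=1: ✗ (no rhs in [1,3])
  i=2: ✗ (no rhs in [2,4])
  i=3: ✗ (lhs fails at k=3 before rhs at j=5)
  i=4: ✓ (rhs at j=5; lhs holds on [4,4])
  i=5: ✓ (rhs at j=5)
  i=6: ✗ (no rhs in [6,8])
  i=7: ✗ (no rhs in [7,9])
Positions where it holds: {4, 5} → 2.

2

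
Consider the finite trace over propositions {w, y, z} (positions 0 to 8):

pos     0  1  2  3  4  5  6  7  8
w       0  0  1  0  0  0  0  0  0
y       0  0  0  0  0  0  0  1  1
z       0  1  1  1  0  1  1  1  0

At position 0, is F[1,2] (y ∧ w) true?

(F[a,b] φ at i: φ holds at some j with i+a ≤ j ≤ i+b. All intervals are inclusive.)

Check (y ∧ w) at each j in [1,2]:
  j=1: false
  j=2: false
No position in the window satisfies it → formula fails.

Does not hold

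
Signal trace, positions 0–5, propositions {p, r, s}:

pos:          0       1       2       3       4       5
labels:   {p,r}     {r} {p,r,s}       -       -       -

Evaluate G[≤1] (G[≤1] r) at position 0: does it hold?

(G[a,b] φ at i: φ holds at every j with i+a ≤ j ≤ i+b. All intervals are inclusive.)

True

Check G[≤1] r at every j in [0,1]:
  j=0: holds on [0,1]
  j=1: holds on [1,2]
All positions satisfy it → formula holds.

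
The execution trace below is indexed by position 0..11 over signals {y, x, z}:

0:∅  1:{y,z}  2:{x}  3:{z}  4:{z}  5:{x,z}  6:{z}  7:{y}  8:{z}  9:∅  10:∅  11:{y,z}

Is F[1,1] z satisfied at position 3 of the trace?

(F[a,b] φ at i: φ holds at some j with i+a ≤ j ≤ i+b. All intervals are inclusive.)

Yes

Check z at each j in [4,4]:
  j=4: true
Found at j=4 → formula holds.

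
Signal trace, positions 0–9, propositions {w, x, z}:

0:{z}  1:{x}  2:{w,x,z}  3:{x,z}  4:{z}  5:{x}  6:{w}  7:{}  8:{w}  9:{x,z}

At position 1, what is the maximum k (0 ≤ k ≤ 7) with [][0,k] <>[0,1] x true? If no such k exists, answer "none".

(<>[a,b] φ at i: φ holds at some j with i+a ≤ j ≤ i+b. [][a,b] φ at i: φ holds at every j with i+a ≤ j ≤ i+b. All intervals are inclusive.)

4

<>[0,1] x must hold from j=1 onward; find where it first fails.
  j=1: holds
  j=2: holds
  j=3: holds
  j=4: holds
  j=5: holds
  j=6: fails
Holds on [1,5], so largest k = 4.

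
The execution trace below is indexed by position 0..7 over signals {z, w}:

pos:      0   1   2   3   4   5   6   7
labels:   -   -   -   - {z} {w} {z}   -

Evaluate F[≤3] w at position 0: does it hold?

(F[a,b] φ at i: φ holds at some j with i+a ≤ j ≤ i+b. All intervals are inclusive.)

Check w at each j in [0,3]:
  j=0: false
  j=1: false
  j=2: false
  j=3: false
No position in the window satisfies it → formula fails.

False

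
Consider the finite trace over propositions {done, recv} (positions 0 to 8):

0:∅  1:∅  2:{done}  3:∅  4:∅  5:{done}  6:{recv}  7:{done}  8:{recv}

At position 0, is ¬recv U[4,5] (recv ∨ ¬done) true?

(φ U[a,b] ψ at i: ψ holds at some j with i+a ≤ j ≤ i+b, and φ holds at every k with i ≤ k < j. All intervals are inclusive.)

Yes

Need some j in [4,5] with (recv ∨ ¬done), and ¬recv at every k in [0,j-1].
  j=4: (recv ∨ ¬done) holds; ¬recv holds at every k in [0,3] → satisfied.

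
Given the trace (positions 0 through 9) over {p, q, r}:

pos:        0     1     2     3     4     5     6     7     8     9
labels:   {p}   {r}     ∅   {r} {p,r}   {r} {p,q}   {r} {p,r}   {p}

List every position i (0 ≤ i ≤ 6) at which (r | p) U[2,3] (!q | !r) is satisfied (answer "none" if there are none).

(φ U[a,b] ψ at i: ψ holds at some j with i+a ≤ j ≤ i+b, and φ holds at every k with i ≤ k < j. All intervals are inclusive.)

0, 3, 4, 5, 6

Evaluate at each i in [0,6]:
  i=0: ✓ (rhs at j=2; lhs holds on [0,1])
  i=1: ✗ (lhs fails at k=2 before rhs at j=3)
  i=2: ✗ (lhs fails at k=2 before rhs at j=4)
  i=3: ✓ (rhs at j=5; lhs holds on [3,4])
  i=4: ✓ (rhs at j=6; lhs holds on [4,5])
  i=5: ✓ (rhs at j=7; lhs holds on [5,6])
  i=6: ✓ (rhs at j=8; lhs holds on [6,7])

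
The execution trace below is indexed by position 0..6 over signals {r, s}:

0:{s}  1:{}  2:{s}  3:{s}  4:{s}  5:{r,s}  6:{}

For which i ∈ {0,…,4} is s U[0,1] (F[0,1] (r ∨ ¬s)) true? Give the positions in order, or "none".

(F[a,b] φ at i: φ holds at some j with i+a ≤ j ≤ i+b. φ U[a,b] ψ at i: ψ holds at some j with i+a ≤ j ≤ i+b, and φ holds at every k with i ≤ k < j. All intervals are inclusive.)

Evaluate at each i in [0,4]:
  i=0: ✓ (rhs at j=0)
  i=1: ✓ (rhs at j=1)
  i=2: ✗ (no rhs in [2,3])
  i=3: ✓ (rhs at j=4; lhs holds on [3,3])
  i=4: ✓ (rhs at j=4)

0, 1, 3, 4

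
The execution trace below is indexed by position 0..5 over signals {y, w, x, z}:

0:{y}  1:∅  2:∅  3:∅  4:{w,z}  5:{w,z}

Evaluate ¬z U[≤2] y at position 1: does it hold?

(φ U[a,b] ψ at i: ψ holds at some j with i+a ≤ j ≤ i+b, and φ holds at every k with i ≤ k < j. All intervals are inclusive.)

No

Need some j in [1,3] with y, and ¬z at every k in [1,j-1].
  j=1: y false.
  j=2: y false.
  j=3: y false.
No j in the window works → until fails.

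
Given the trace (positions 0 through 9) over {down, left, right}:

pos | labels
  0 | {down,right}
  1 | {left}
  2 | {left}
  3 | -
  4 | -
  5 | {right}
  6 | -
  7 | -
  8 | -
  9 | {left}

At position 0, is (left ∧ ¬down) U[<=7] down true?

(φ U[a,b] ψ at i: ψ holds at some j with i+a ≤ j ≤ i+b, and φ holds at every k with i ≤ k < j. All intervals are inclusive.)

Holds

Need some j in [0,7] with down, and (left ∧ ¬down) at every k in [0,j-1].
  j=0: down holds; no prefix to check → satisfied.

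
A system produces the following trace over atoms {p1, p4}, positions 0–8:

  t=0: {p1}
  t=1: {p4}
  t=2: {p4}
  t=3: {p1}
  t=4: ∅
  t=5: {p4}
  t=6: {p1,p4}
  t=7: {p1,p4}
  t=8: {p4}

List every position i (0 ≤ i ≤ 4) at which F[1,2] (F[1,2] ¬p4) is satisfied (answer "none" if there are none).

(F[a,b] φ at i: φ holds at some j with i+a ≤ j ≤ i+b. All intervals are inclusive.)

0, 1, 2

Evaluate at each i in [0,4]:
  i=0: ✓ (witness j=1)
  i=1: ✓ (witness j=2)
  i=2: ✓ (witness j=3)
  i=3: ✗ (none in [4,5])
  i=4: ✗ (none in [5,6])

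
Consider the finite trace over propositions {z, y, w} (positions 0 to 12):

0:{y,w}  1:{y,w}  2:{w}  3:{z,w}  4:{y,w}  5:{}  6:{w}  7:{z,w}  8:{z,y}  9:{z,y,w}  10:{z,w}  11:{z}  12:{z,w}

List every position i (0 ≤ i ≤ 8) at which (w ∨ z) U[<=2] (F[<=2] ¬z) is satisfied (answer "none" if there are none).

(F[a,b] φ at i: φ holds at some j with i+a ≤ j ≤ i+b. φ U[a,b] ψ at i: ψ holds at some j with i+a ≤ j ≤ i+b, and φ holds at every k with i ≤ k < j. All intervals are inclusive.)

0, 1, 2, 3, 4, 5, 6

Evaluate at each i in [0,8]:
  i=0: ✓ (rhs at j=0)
  i=1: ✓ (rhs at j=1)
  i=2: ✓ (rhs at j=2)
  i=3: ✓ (rhs at j=3)
  i=4: ✓ (rhs at j=4)
  i=5: ✓ (rhs at j=5)
  i=6: ✓ (rhs at j=6)
  i=7: ✗ (no rhs in [7,9])
  i=8: ✗ (no rhs in [8,10])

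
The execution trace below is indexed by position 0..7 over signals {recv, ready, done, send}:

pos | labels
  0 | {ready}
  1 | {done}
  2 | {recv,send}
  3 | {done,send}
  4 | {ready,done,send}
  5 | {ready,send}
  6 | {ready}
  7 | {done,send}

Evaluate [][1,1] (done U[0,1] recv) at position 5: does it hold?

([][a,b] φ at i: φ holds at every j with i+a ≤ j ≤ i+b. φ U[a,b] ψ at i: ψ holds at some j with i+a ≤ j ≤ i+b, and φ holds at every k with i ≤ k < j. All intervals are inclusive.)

Check (done U[0,1] recv) at every j in [6,6]:
  j=6: fails
Fails at j=6 → formula fails.

False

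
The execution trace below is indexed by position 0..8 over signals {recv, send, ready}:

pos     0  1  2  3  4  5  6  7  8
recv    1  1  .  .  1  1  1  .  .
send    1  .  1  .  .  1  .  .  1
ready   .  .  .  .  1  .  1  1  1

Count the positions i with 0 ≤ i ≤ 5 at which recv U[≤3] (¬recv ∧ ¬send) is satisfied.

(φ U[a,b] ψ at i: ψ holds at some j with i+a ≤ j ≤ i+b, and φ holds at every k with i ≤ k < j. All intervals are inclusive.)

3

Evaluate at each i in [0,5]:
  i=0: ✗ (lhs fails at k=2 before rhs at j=3)
  i=1: ✗ (lhs fails at k=2 before rhs at j=3)
  i=2: ✗ (lhs fails at k=2 before rhs at j=3)
  i=3: ✓ (rhs at j=3)
  i=4: ✓ (rhs at j=7; lhs holds on [4,6])
  i=5: ✓ (rhs at j=7; lhs holds on [5,6])
Positions where it holds: {3, 4, 5} → 3.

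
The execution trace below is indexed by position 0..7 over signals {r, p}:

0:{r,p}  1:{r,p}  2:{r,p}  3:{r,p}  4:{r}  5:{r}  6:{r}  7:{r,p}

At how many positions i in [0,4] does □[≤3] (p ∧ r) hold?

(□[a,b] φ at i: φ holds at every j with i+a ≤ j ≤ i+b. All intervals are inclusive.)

Evaluate at each i in [0,4]:
  i=0: ✓ (all of [0,3])
  i=1: ✗ (fails at j=4)
  i=2: ✗ (fails at j=4)
  i=3: ✗ (fails at j=4)
  i=4: ✗ (fails at j=4)
Positions where it holds: {0} → 1.

1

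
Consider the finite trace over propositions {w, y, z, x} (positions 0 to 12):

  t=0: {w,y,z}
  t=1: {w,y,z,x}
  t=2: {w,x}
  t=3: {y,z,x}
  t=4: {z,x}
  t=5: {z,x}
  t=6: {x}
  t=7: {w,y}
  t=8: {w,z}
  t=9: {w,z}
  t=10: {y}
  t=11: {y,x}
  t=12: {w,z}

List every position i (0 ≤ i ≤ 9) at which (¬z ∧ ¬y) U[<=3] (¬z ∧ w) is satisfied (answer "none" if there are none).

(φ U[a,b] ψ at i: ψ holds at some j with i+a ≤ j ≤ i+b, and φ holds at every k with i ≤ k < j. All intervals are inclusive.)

2, 6, 7

Evaluate at each i in [0,9]:
  i=0: ✗ (lhs fails at k=0 before rhs at j=2)
  i=1: ✗ (lhs fails at k=1 before rhs at j=2)
  i=2: ✓ (rhs at j=2)
  i=3: ✗ (no rhs in [3,6])
  i=4: ✗ (lhs fails at k=4 before rhs at j=7)
  i=5: ✗ (lhs fails at k=5 before rhs at j=7)
  i=6: ✓ (rhs at j=7; lhs holds on [6,6])
  i=7: ✓ (rhs at j=7)
  i=8: ✗ (no rhs in [8,11])
  i=9: ✗ (no rhs in [9,12])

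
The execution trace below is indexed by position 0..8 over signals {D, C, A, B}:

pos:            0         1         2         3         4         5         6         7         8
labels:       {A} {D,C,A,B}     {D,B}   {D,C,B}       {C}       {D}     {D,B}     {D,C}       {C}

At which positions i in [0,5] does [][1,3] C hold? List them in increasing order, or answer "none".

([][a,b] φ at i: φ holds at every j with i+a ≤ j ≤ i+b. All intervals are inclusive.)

none

Evaluate at each i in [0,5]:
  i=0: ✗ (fails at j=2)
  i=1: ✗ (fails at j=2)
  i=2: ✗ (fails at j=5)
  i=3: ✗ (fails at j=5)
  i=4: ✗ (fails at j=5)
  i=5: ✗ (fails at j=6)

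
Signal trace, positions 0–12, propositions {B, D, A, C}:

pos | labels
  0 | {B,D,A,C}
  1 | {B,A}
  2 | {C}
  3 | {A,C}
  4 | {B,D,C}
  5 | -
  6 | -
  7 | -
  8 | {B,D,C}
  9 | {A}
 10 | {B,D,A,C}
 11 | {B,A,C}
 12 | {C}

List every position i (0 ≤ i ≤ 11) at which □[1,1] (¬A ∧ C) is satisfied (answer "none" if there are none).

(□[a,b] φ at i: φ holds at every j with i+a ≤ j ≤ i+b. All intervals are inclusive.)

1, 3, 7, 11

Evaluate at each i in [0,11]:
  i=0: ✗ (fails at j=1)
  i=1: ✓ (all of [2,2])
  i=2: ✗ (fails at j=3)
  i=3: ✓ (all of [4,4])
  i=4: ✗ (fails at j=5)
  i=5: ✗ (fails at j=6)
  i=6: ✗ (fails at j=7)
  i=7: ✓ (all of [8,8])
  i=8: ✗ (fails at j=9)
  i=9: ✗ (fails at j=10)
  i=10: ✗ (fails at j=11)
  i=11: ✓ (all of [12,12])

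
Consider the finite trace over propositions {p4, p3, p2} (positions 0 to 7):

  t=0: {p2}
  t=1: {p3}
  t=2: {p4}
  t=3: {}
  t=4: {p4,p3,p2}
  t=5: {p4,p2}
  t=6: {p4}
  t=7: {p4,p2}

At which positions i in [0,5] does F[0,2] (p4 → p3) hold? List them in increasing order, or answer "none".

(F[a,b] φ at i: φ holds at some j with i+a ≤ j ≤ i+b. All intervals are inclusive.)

Evaluate at each i in [0,5]:
  i=0: ✓ (witness j=0)
  i=1: ✓ (witness j=1)
  i=2: ✓ (witness j=3)
  i=3: ✓ (witness j=3)
  i=4: ✓ (witness j=4)
  i=5: ✗ (none in [5,7])

0, 1, 2, 3, 4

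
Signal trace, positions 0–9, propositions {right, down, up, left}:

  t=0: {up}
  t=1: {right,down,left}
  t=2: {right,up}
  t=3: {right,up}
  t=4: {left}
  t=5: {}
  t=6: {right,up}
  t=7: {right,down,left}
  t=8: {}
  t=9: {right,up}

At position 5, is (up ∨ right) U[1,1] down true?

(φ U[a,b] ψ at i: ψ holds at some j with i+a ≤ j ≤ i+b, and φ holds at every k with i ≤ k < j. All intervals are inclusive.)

Need some j in [6,6] with down, and (up ∨ right) at every k in [5,j-1].
  j=6: down false.
No j in the window works → until fails.

False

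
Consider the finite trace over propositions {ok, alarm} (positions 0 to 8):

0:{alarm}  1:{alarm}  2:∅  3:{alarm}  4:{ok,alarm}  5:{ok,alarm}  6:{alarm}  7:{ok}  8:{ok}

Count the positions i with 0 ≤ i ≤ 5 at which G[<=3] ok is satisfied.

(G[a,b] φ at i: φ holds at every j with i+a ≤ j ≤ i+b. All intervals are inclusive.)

0

Evaluate at each i in [0,5]:
  i=0: ✗ (fails at j=0)
  i=1: ✗ (fails at j=1)
  i=2: ✗ (fails at j=2)
  i=3: ✗ (fails at j=3)
  i=4: ✗ (fails at j=6)
  i=5: ✗ (fails at j=6)
Positions where it holds: {} → 0.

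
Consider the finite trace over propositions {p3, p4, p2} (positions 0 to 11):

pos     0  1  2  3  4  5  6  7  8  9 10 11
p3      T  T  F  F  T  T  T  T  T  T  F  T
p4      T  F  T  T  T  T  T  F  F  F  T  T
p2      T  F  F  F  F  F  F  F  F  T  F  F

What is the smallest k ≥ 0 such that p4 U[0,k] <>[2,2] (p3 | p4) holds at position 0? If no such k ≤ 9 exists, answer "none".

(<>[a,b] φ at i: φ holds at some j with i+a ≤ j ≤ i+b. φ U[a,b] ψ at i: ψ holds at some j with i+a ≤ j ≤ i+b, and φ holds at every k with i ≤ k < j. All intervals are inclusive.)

Need earliest j ≥ 0 with <>[2,2] (p3 | p4), and p4 at every k in [0,j-1].
  j=0: rhs holds (empty prefix). k = 0.

0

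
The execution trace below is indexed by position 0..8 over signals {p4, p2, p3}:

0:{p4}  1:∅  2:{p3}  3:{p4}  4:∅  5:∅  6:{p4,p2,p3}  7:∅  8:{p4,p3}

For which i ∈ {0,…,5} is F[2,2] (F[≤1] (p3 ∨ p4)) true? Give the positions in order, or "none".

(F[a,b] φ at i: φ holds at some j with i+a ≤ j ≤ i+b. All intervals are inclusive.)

Evaluate at each i in [0,5]:
  i=0: ✓ (witness j=2)
  i=1: ✓ (witness j=3)
  i=2: ✗ (none in [4,4])
  i=3: ✓ (witness j=5)
  i=4: ✓ (witness j=6)
  i=5: ✓ (witness j=7)

0, 1, 3, 4, 5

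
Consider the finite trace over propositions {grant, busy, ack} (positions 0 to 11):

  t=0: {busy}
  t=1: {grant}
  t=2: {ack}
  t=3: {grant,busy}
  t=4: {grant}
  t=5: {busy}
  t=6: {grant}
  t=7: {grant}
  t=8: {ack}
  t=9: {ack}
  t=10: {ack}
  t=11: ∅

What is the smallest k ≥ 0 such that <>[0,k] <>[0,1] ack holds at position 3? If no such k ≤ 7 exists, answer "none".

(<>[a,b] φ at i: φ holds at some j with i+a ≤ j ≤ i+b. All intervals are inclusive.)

4

Scan j = 3,4,… for <>[0,1] ack:
  j=3: fails
  j=4: fails
  j=5: fails
  j=6: fails
  j=7: holds
First hit at j=7, so smallest k = 7-3 = 4.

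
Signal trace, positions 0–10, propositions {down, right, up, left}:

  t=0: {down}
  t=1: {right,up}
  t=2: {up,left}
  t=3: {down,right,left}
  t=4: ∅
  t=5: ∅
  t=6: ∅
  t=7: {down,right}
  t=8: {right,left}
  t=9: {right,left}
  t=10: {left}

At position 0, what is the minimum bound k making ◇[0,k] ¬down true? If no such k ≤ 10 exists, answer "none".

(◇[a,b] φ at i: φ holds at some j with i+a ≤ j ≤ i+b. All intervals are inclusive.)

1

Scan j = 0,1,… for ¬down:
  j=0: fails
  j=1: holds
First hit at j=1, so smallest k = 1-0 = 1.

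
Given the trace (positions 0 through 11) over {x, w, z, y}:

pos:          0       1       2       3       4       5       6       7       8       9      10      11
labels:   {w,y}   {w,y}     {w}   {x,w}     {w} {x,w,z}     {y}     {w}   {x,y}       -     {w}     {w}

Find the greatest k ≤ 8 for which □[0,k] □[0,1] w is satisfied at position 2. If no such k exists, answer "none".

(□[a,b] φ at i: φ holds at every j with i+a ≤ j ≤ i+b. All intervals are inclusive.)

□[0,1] w must hold from j=2 onward; find where it first fails.
  j=2: holds
  j=3: holds
  j=4: holds
  j=5: fails
Holds on [2,4], so largest k = 2.

2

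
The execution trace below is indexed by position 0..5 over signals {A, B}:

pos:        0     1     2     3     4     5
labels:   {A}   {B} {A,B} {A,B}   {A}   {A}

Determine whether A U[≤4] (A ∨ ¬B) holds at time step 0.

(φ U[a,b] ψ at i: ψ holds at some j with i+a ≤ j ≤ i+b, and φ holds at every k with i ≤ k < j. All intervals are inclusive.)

True

Need some j in [0,4] with (A ∨ ¬B), and A at every k in [0,j-1].
  j=0: (A ∨ ¬B) holds; no prefix to check → satisfied.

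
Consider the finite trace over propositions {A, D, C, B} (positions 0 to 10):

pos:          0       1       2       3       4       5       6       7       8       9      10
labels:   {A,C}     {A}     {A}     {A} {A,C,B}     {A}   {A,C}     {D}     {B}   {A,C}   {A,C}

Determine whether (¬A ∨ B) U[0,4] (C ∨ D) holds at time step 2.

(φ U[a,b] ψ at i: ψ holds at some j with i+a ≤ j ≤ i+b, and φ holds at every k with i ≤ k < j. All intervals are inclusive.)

False

Need some j in [2,6] with (C ∨ D), and (¬A ∨ B) at every k in [2,j-1].
  j=2: (C ∨ D) false.
  j=3: (C ∨ D) false.
  j=4: (C ∨ D) holds, but (¬A ∨ B) fails at k=2 → not this j.
  j=5: (C ∨ D) false.
  j=6: (C ∨ D) holds, but (¬A ∨ B) fails at k=2 → not this j.
No j in the window works → until fails.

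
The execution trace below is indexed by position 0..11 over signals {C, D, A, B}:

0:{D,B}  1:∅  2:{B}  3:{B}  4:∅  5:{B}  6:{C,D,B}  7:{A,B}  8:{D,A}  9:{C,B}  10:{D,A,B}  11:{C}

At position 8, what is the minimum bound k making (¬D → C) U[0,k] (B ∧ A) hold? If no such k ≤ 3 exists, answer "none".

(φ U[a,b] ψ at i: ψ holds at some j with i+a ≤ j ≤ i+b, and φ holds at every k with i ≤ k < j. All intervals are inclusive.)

2

Need earliest j ≥ 8 with (B ∧ A), and (¬D → C) at every k in [8,j-1].
  j=8: rhs fails.
  j=9: rhs fails.
  j=10: rhs holds; lhs holds on [8,9]. k = 2.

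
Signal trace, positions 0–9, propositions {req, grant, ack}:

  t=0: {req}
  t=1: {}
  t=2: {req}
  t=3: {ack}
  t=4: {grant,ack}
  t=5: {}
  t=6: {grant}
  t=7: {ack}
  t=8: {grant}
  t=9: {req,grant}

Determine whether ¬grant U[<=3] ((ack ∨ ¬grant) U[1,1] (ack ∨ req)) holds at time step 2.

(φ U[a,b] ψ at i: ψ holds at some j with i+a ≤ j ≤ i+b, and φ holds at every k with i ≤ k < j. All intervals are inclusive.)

Need some j in [2,5] with ((ack ∨ ¬grant) U[1,1] (ack ∨ req)), and ¬grant at every k in [2,j-1].
  j=2: ((ack ∨ ¬grant) U[1,1] (ack ∨ req)) holds; no prefix to check → satisfied.

True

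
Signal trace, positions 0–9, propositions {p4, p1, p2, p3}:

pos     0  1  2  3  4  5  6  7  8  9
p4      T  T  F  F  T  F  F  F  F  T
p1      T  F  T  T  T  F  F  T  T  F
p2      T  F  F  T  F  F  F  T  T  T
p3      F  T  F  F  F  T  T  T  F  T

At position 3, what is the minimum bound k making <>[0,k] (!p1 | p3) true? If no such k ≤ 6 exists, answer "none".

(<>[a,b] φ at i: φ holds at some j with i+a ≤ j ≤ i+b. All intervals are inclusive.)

Scan j = 3,4,… for (!p1 | p3):
  j=3: fails
  j=4: fails
  j=5: holds
First hit at j=5, so smallest k = 5-3 = 2.

2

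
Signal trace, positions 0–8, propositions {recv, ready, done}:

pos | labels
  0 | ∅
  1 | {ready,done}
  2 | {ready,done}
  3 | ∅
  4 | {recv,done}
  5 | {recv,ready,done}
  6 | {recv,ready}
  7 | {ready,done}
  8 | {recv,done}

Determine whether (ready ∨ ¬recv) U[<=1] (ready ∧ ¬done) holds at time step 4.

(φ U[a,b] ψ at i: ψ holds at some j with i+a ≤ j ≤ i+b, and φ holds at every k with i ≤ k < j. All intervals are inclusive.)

No

Need some j in [4,5] with (ready ∧ ¬done), and (ready ∨ ¬recv) at every k in [4,j-1].
  j=4: (ready ∧ ¬done) false.
  j=5: (ready ∧ ¬done) false.
No j in the window works → until fails.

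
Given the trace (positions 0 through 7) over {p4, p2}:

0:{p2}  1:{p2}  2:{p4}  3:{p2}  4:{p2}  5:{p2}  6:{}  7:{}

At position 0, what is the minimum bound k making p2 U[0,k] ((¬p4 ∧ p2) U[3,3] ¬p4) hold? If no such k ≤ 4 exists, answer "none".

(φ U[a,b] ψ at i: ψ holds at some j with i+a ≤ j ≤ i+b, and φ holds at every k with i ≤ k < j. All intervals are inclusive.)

none

Need earliest j ≥ 0 with ((¬p4 ∧ p2) U[3,3] ¬p4), and p2 at every k in [0,j-1].
  j=0: rhs fails.
  j=1: rhs fails.
  j=2: rhs fails.
  j=3: rhs holds but lhs fails at k=2.
  j=4: rhs fails.
No witness within the range → none.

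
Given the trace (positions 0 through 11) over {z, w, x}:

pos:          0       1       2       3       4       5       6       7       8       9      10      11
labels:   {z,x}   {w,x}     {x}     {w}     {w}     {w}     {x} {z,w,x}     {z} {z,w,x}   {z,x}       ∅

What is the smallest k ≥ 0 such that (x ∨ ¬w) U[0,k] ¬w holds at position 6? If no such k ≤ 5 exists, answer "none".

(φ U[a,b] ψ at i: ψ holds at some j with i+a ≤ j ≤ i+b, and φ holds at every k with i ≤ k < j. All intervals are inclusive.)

0

Need earliest j ≥ 6 with ¬w, and (x ∨ ¬w) at every k in [6,j-1].
  j=6: rhs holds (empty prefix). k = 0.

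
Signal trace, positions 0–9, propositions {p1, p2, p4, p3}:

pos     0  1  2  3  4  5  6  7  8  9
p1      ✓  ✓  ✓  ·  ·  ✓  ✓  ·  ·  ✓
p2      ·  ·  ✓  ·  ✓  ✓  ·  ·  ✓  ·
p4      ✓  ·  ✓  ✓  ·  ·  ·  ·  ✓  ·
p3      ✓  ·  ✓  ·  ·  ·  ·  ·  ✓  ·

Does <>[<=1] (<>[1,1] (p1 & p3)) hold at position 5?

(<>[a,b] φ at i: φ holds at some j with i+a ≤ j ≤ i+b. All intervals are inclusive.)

Check <>[1,1] (p1 & p3) at each j in [5,6]:
  j=5: fails (none in [6,6])
  j=6: fails (none in [7,7])
No position in the window satisfies it → formula fails.

False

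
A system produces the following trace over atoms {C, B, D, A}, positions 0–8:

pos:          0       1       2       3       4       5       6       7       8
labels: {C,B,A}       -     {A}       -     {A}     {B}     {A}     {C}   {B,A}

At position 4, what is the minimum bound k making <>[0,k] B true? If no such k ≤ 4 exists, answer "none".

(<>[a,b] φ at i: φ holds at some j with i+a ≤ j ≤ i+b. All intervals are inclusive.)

Scan j = 4,5,… for B:
  j=4: fails
  j=5: holds
First hit at j=5, so smallest k = 5-4 = 1.

1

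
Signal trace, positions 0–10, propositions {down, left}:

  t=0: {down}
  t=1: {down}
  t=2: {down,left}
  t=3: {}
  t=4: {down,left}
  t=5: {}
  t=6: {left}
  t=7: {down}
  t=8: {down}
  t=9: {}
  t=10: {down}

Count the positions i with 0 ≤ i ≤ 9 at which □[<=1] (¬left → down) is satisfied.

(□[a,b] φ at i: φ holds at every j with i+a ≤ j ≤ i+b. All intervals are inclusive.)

Evaluate at each i in [0,9]:
  i=0: ✓ (all of [0,1])
  i=1: ✓ (all of [1,2])
  i=2: ✗ (fails at j=3)
  i=3: ✗ (fails at j=3)
  i=4: ✗ (fails at j=5)
  i=5: ✗ (fails at j=5)
  i=6: ✓ (all of [6,7])
  i=7: ✓ (all of [7,8])
  i=8: ✗ (fails at j=9)
  i=9: ✗ (fails at j=9)
Positions where it holds: {0, 1, 6, 7} → 4.

4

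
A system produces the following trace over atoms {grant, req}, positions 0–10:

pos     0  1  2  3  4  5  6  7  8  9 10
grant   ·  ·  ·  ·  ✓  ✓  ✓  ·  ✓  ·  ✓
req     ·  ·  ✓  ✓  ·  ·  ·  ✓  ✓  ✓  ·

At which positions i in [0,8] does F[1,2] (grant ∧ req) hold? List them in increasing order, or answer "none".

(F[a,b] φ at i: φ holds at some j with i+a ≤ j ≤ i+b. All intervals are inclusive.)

Evaluate at each i in [0,8]:
  i=0: ✗ (none in [1,2])
  i=1: ✗ (none in [2,3])
  i=2: ✗ (none in [3,4])
  i=3: ✗ (none in [4,5])
  i=4: ✗ (none in [5,6])
  i=5: ✗ (none in [6,7])
  i=6: ✓ (witness j=8)
  i=7: ✓ (witness j=8)
  i=8: ✗ (none in [9,10])

6, 7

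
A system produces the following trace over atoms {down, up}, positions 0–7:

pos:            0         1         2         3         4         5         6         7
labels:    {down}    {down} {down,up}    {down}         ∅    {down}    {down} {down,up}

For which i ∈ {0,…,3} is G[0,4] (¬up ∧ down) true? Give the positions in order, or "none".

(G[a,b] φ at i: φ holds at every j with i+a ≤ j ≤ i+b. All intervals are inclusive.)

Evaluate at each i in [0,3]:
  i=0: ✗ (fails at j=2)
  i=1: ✗ (fails at j=2)
  i=2: ✗ (fails at j=2)
  i=3: ✗ (fails at j=4)

none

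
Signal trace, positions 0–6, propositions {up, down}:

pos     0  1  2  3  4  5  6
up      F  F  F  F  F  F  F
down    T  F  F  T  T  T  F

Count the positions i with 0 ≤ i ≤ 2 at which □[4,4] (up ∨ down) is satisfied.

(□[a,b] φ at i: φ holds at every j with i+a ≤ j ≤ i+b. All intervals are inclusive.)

2

Evaluate at each i in [0,2]:
  i=0: ✓ (all of [4,4])
  i=1: ✓ (all of [5,5])
  i=2: ✗ (fails at j=6)
Positions where it holds: {0, 1} → 2.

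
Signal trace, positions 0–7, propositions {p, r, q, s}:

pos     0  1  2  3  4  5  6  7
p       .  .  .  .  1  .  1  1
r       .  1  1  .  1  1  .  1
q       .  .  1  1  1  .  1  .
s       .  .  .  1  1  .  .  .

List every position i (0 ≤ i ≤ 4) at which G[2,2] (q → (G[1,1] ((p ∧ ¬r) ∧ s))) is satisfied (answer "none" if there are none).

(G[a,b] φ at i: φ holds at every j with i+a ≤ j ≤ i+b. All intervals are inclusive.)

3

Evaluate at each i in [0,4]:
  i=0: ✗ (fails at j=2)
  i=1: ✗ (fails at j=3)
  i=2: ✗ (fails at j=4)
  i=3: ✓ (all of [5,5])
  i=4: ✗ (fails at j=6)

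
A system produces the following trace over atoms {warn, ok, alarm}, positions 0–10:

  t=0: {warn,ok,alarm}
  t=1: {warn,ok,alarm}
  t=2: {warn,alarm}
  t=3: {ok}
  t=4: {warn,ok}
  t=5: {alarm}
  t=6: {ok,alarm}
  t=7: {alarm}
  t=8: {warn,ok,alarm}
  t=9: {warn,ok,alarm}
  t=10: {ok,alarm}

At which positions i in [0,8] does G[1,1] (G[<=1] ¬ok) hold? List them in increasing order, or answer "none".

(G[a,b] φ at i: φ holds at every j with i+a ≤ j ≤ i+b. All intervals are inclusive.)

none

Evaluate at each i in [0,8]:
  i=0: ✗ (fails at j=1)
  i=1: ✗ (fails at j=2)
  i=2: ✗ (fails at j=3)
  i=3: ✗ (fails at j=4)
  i=4: ✗ (fails at j=5)
  i=5: ✗ (fails at j=6)
  i=6: ✗ (fails at j=7)
  i=7: ✗ (fails at j=8)
  i=8: ✗ (fails at j=9)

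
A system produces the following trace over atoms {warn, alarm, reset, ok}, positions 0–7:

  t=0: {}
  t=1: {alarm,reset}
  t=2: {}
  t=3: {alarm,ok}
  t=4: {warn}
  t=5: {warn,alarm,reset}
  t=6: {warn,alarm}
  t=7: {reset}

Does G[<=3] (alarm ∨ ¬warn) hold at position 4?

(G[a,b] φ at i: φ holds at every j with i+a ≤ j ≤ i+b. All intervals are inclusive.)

No

Check (alarm ∨ ¬warn) at every j in [4,7]:
  j=4: false
  j=5: true
  j=6: true
  j=7: true
Fails at j=4 → formula fails.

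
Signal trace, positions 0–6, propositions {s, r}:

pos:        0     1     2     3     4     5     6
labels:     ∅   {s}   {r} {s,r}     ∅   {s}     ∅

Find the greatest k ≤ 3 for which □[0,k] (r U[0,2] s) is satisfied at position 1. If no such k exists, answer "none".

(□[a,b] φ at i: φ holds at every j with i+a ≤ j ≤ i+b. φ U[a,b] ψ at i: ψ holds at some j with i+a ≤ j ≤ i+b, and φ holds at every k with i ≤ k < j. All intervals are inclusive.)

2

(r U[0,2] s) must hold from j=1 onward; find where it first fails.
  j=1: holds
  j=2: holds
  j=3: holds
  j=4: fails
Holds on [1,3], so largest k = 2.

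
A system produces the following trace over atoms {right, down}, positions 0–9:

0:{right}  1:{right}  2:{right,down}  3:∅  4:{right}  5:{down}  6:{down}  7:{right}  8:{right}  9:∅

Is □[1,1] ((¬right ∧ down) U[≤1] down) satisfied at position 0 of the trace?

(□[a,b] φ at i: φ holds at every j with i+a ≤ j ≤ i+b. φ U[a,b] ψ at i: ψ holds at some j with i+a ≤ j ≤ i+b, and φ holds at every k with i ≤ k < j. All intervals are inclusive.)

Does not hold

Check ((¬right ∧ down) U[≤1] down) at every j in [1,1]:
  j=1: fails
Fails at j=1 → formula fails.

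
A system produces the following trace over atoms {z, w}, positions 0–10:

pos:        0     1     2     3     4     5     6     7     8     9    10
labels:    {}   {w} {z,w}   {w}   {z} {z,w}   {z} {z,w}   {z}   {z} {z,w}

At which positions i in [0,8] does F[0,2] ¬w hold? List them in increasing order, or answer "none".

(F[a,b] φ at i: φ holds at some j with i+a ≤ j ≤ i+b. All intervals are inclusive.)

0, 2, 3, 4, 5, 6, 7, 8

Evaluate at each i in [0,8]:
  i=0: ✓ (witness j=0)
  i=1: ✗ (none in [1,3])
  i=2: ✓ (witness j=4)
  i=3: ✓ (witness j=4)
  i=4: ✓ (witness j=4)
  i=5: ✓ (witness j=6)
  i=6: ✓ (witness j=6)
  i=7: ✓ (witness j=8)
  i=8: ✓ (witness j=8)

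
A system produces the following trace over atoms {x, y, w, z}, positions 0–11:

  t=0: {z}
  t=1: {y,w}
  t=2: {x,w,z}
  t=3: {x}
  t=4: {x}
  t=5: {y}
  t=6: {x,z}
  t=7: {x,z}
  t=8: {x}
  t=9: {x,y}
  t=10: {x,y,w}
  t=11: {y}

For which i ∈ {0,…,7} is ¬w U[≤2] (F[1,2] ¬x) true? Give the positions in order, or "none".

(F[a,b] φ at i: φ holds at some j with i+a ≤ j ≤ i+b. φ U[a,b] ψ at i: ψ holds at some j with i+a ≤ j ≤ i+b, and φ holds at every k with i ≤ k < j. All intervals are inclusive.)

Evaluate at each i in [0,7]:
  i=0: ✓ (rhs at j=0)
  i=1: ✗ (lhs fails at k=1 before rhs at j=3)
  i=2: ✗ (lhs fails at k=2 before rhs at j=3)
  i=3: ✓ (rhs at j=3)
  i=4: ✓ (rhs at j=4)
  i=5: ✗ (no rhs in [5,7])
  i=6: ✗ (no rhs in [6,8])
  i=7: ✓ (rhs at j=9; lhs holds on [7,8])

0, 3, 4, 7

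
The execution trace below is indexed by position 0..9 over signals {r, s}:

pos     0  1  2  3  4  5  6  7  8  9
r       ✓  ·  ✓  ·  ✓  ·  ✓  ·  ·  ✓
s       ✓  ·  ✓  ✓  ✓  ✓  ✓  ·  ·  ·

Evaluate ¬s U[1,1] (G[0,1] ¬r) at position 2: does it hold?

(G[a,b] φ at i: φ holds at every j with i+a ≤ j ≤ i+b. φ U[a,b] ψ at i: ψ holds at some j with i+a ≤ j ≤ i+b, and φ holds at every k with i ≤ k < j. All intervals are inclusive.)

Need some j in [3,3] with G[0,1] ¬r, and ¬s at every k in [2,j-1].
  j=3: G[0,1] ¬r — fails at 4.
No j in the window works → until fails.

False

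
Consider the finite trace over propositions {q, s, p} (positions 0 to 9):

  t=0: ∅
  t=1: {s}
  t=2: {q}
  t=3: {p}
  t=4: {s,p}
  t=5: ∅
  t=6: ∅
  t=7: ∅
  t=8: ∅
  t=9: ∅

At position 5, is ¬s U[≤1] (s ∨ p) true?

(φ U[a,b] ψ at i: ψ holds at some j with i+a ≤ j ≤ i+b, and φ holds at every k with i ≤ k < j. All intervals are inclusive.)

Need some j in [5,6] with (s ∨ p), and ¬s at every k in [5,j-1].
  j=5: (s ∨ p) false.
  j=6: (s ∨ p) false.
No j in the window works → until fails.

Does not hold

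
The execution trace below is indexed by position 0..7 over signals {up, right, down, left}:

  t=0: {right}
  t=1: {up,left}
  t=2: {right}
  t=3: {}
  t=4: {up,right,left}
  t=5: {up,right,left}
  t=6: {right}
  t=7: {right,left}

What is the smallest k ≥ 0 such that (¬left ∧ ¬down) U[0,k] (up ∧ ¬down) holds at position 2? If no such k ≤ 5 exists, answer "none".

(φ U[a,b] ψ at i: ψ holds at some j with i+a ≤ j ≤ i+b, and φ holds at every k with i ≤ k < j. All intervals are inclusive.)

Need earliest j ≥ 2 with (up ∧ ¬down), and (¬left ∧ ¬down) at every k in [2,j-1].
  j=2: rhs fails.
  j=3: rhs fails.
  j=4: rhs holds; lhs holds on [2,3]. k = 2.

2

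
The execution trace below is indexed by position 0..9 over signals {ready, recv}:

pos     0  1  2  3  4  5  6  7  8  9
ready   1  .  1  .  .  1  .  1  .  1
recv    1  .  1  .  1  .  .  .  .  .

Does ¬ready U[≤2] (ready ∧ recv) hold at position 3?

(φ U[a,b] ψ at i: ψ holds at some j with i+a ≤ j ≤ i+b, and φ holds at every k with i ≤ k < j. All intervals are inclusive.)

Need some j in [3,5] with (ready ∧ recv), and ¬ready at every k in [3,j-1].
  j=3: (ready ∧ recv) false.
  j=4: (ready ∧ recv) false.
  j=5: (ready ∧ recv) false.
No j in the window works → until fails.

Does not hold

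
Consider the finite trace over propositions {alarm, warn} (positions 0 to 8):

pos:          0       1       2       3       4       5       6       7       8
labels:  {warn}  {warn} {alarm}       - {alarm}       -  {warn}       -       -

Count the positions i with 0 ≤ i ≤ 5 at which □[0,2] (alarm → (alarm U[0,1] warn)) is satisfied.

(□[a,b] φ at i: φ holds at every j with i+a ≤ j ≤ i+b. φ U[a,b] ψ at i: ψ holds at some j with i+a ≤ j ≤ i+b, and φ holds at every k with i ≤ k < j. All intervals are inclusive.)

Evaluate at each i in [0,5]:
  i=0: ✗ (fails at j=2)
  i=1: ✗ (fails at j=2)
  i=2: ✗ (fails at j=2)
  i=3: ✗ (fails at j=4)
  i=4: ✗ (fails at j=4)
  i=5: ✓ (all of [5,7])
Positions where it holds: {5} → 1.

1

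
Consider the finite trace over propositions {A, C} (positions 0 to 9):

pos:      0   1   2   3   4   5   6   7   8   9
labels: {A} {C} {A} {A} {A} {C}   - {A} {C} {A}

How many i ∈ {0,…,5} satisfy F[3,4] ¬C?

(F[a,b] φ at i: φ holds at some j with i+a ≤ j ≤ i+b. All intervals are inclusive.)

6

Evaluate at each i in [0,5]:
  i=0: ✓ (witness j=3)
  i=1: ✓ (witness j=4)
  i=2: ✓ (witness j=6)
  i=3: ✓ (witness j=6)
  i=4: ✓ (witness j=7)
  i=5: ✓ (witness j=9)
Positions where it holds: {0, 1, 2, 3, 4, 5} → 6.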